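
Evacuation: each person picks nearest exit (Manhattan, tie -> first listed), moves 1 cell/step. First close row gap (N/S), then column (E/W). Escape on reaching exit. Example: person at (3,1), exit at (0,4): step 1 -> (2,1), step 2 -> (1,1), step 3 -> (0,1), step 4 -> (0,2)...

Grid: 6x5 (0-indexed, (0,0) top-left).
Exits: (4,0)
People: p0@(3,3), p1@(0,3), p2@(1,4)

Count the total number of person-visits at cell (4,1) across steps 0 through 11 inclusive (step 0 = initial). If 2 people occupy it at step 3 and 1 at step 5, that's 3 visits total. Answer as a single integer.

Answer: 3

Derivation:
Step 0: p0@(3,3) p1@(0,3) p2@(1,4) -> at (4,1): 0 [-], cum=0
Step 1: p0@(4,3) p1@(1,3) p2@(2,4) -> at (4,1): 0 [-], cum=0
Step 2: p0@(4,2) p1@(2,3) p2@(3,4) -> at (4,1): 0 [-], cum=0
Step 3: p0@(4,1) p1@(3,3) p2@(4,4) -> at (4,1): 1 [p0], cum=1
Step 4: p0@ESC p1@(4,3) p2@(4,3) -> at (4,1): 0 [-], cum=1
Step 5: p0@ESC p1@(4,2) p2@(4,2) -> at (4,1): 0 [-], cum=1
Step 6: p0@ESC p1@(4,1) p2@(4,1) -> at (4,1): 2 [p1,p2], cum=3
Step 7: p0@ESC p1@ESC p2@ESC -> at (4,1): 0 [-], cum=3
Total visits = 3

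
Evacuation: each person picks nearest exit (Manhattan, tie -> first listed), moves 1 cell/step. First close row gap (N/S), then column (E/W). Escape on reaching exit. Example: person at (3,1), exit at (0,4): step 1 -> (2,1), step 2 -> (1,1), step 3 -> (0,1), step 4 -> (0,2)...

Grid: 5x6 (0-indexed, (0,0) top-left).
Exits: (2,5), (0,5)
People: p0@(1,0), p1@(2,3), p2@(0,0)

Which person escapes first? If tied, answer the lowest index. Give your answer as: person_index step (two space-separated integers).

Answer: 1 2

Derivation:
Step 1: p0:(1,0)->(2,0) | p1:(2,3)->(2,4) | p2:(0,0)->(0,1)
Step 2: p0:(2,0)->(2,1) | p1:(2,4)->(2,5)->EXIT | p2:(0,1)->(0,2)
Step 3: p0:(2,1)->(2,2) | p1:escaped | p2:(0,2)->(0,3)
Step 4: p0:(2,2)->(2,3) | p1:escaped | p2:(0,3)->(0,4)
Step 5: p0:(2,3)->(2,4) | p1:escaped | p2:(0,4)->(0,5)->EXIT
Step 6: p0:(2,4)->(2,5)->EXIT | p1:escaped | p2:escaped
Exit steps: [6, 2, 5]
First to escape: p1 at step 2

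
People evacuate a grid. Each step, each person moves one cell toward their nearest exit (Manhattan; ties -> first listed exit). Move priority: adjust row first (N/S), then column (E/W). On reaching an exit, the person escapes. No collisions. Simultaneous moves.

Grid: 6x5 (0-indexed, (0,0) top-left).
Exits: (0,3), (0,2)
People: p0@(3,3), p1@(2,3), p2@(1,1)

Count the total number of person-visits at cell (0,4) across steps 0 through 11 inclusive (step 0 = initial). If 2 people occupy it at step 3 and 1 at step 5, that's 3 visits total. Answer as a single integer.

Step 0: p0@(3,3) p1@(2,3) p2@(1,1) -> at (0,4): 0 [-], cum=0
Step 1: p0@(2,3) p1@(1,3) p2@(0,1) -> at (0,4): 0 [-], cum=0
Step 2: p0@(1,3) p1@ESC p2@ESC -> at (0,4): 0 [-], cum=0
Step 3: p0@ESC p1@ESC p2@ESC -> at (0,4): 0 [-], cum=0
Total visits = 0

Answer: 0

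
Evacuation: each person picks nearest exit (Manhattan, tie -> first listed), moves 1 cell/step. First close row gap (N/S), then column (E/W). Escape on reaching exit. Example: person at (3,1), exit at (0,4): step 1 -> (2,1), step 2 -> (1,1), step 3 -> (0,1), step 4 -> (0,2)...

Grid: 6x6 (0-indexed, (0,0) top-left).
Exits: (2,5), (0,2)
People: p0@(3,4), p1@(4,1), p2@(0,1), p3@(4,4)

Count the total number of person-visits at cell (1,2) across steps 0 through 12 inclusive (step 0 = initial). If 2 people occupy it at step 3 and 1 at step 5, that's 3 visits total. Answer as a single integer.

Answer: 0

Derivation:
Step 0: p0@(3,4) p1@(4,1) p2@(0,1) p3@(4,4) -> at (1,2): 0 [-], cum=0
Step 1: p0@(2,4) p1@(3,1) p2@ESC p3@(3,4) -> at (1,2): 0 [-], cum=0
Step 2: p0@ESC p1@(2,1) p2@ESC p3@(2,4) -> at (1,2): 0 [-], cum=0
Step 3: p0@ESC p1@(1,1) p2@ESC p3@ESC -> at (1,2): 0 [-], cum=0
Step 4: p0@ESC p1@(0,1) p2@ESC p3@ESC -> at (1,2): 0 [-], cum=0
Step 5: p0@ESC p1@ESC p2@ESC p3@ESC -> at (1,2): 0 [-], cum=0
Total visits = 0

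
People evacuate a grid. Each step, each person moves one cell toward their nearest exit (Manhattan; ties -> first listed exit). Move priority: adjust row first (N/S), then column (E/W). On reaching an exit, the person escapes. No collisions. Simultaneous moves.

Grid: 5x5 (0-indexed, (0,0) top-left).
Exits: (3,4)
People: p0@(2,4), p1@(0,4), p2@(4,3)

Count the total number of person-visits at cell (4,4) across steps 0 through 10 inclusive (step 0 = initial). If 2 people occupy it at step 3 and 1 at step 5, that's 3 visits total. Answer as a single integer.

Answer: 0

Derivation:
Step 0: p0@(2,4) p1@(0,4) p2@(4,3) -> at (4,4): 0 [-], cum=0
Step 1: p0@ESC p1@(1,4) p2@(3,3) -> at (4,4): 0 [-], cum=0
Step 2: p0@ESC p1@(2,4) p2@ESC -> at (4,4): 0 [-], cum=0
Step 3: p0@ESC p1@ESC p2@ESC -> at (4,4): 0 [-], cum=0
Total visits = 0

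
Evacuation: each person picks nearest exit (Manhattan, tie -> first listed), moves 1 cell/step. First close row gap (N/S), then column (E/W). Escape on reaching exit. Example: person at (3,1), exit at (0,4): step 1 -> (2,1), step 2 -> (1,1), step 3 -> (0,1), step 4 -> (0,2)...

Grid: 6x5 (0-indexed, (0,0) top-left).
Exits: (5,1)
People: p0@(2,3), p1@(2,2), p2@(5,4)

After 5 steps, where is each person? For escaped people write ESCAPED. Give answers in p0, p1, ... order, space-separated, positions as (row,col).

Step 1: p0:(2,3)->(3,3) | p1:(2,2)->(3,2) | p2:(5,4)->(5,3)
Step 2: p0:(3,3)->(4,3) | p1:(3,2)->(4,2) | p2:(5,3)->(5,2)
Step 3: p0:(4,3)->(5,3) | p1:(4,2)->(5,2) | p2:(5,2)->(5,1)->EXIT
Step 4: p0:(5,3)->(5,2) | p1:(5,2)->(5,1)->EXIT | p2:escaped
Step 5: p0:(5,2)->(5,1)->EXIT | p1:escaped | p2:escaped

ESCAPED ESCAPED ESCAPED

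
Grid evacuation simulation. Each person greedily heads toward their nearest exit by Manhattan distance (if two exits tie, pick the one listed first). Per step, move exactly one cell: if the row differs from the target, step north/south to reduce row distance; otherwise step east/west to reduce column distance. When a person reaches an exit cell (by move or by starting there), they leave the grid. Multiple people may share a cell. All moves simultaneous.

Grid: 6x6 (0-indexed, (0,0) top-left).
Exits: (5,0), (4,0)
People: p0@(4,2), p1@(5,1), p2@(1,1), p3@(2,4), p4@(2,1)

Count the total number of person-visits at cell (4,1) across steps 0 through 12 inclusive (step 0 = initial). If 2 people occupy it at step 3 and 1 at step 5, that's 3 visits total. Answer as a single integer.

Answer: 4

Derivation:
Step 0: p0@(4,2) p1@(5,1) p2@(1,1) p3@(2,4) p4@(2,1) -> at (4,1): 0 [-], cum=0
Step 1: p0@(4,1) p1@ESC p2@(2,1) p3@(3,4) p4@(3,1) -> at (4,1): 1 [p0], cum=1
Step 2: p0@ESC p1@ESC p2@(3,1) p3@(4,4) p4@(4,1) -> at (4,1): 1 [p4], cum=2
Step 3: p0@ESC p1@ESC p2@(4,1) p3@(4,3) p4@ESC -> at (4,1): 1 [p2], cum=3
Step 4: p0@ESC p1@ESC p2@ESC p3@(4,2) p4@ESC -> at (4,1): 0 [-], cum=3
Step 5: p0@ESC p1@ESC p2@ESC p3@(4,1) p4@ESC -> at (4,1): 1 [p3], cum=4
Step 6: p0@ESC p1@ESC p2@ESC p3@ESC p4@ESC -> at (4,1): 0 [-], cum=4
Total visits = 4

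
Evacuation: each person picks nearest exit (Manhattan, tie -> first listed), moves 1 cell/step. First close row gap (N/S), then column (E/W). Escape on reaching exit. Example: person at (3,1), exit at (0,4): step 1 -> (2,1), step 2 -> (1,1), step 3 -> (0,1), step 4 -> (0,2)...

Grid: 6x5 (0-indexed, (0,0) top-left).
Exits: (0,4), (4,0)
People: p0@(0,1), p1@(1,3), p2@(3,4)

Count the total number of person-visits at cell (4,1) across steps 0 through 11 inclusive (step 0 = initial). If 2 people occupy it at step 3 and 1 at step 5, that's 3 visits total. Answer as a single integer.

Step 0: p0@(0,1) p1@(1,3) p2@(3,4) -> at (4,1): 0 [-], cum=0
Step 1: p0@(0,2) p1@(0,3) p2@(2,4) -> at (4,1): 0 [-], cum=0
Step 2: p0@(0,3) p1@ESC p2@(1,4) -> at (4,1): 0 [-], cum=0
Step 3: p0@ESC p1@ESC p2@ESC -> at (4,1): 0 [-], cum=0
Total visits = 0

Answer: 0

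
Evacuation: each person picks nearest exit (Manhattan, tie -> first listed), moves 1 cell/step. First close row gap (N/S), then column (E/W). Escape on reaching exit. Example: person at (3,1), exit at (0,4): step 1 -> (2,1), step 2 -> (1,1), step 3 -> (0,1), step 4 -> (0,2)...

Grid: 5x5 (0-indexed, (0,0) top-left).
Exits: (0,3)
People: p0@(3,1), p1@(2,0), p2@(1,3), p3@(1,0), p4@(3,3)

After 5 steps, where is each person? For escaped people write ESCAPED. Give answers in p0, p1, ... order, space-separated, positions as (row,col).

Step 1: p0:(3,1)->(2,1) | p1:(2,0)->(1,0) | p2:(1,3)->(0,3)->EXIT | p3:(1,0)->(0,0) | p4:(3,3)->(2,3)
Step 2: p0:(2,1)->(1,1) | p1:(1,0)->(0,0) | p2:escaped | p3:(0,0)->(0,1) | p4:(2,3)->(1,3)
Step 3: p0:(1,1)->(0,1) | p1:(0,0)->(0,1) | p2:escaped | p3:(0,1)->(0,2) | p4:(1,3)->(0,3)->EXIT
Step 4: p0:(0,1)->(0,2) | p1:(0,1)->(0,2) | p2:escaped | p3:(0,2)->(0,3)->EXIT | p4:escaped
Step 5: p0:(0,2)->(0,3)->EXIT | p1:(0,2)->(0,3)->EXIT | p2:escaped | p3:escaped | p4:escaped

ESCAPED ESCAPED ESCAPED ESCAPED ESCAPED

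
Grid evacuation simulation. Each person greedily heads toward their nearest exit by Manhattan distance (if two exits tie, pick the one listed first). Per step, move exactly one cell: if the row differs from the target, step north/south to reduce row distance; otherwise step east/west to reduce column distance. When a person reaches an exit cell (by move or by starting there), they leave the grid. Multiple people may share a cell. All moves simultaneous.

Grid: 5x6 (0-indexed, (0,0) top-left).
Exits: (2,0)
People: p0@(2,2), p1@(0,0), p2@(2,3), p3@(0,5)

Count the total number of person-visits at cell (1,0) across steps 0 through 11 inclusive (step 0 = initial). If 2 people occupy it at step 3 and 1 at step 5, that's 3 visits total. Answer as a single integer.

Answer: 1

Derivation:
Step 0: p0@(2,2) p1@(0,0) p2@(2,3) p3@(0,5) -> at (1,0): 0 [-], cum=0
Step 1: p0@(2,1) p1@(1,0) p2@(2,2) p3@(1,5) -> at (1,0): 1 [p1], cum=1
Step 2: p0@ESC p1@ESC p2@(2,1) p3@(2,5) -> at (1,0): 0 [-], cum=1
Step 3: p0@ESC p1@ESC p2@ESC p3@(2,4) -> at (1,0): 0 [-], cum=1
Step 4: p0@ESC p1@ESC p2@ESC p3@(2,3) -> at (1,0): 0 [-], cum=1
Step 5: p0@ESC p1@ESC p2@ESC p3@(2,2) -> at (1,0): 0 [-], cum=1
Step 6: p0@ESC p1@ESC p2@ESC p3@(2,1) -> at (1,0): 0 [-], cum=1
Step 7: p0@ESC p1@ESC p2@ESC p3@ESC -> at (1,0): 0 [-], cum=1
Total visits = 1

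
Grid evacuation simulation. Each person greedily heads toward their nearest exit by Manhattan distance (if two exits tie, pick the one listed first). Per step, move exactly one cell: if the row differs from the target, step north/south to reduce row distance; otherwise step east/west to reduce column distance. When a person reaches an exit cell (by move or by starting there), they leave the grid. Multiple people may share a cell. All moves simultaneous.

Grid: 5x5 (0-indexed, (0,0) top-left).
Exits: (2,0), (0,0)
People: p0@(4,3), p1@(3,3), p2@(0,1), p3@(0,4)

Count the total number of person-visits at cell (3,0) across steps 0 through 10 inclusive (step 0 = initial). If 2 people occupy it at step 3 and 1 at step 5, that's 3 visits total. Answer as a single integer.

Step 0: p0@(4,3) p1@(3,3) p2@(0,1) p3@(0,4) -> at (3,0): 0 [-], cum=0
Step 1: p0@(3,3) p1@(2,3) p2@ESC p3@(0,3) -> at (3,0): 0 [-], cum=0
Step 2: p0@(2,3) p1@(2,2) p2@ESC p3@(0,2) -> at (3,0): 0 [-], cum=0
Step 3: p0@(2,2) p1@(2,1) p2@ESC p3@(0,1) -> at (3,0): 0 [-], cum=0
Step 4: p0@(2,1) p1@ESC p2@ESC p3@ESC -> at (3,0): 0 [-], cum=0
Step 5: p0@ESC p1@ESC p2@ESC p3@ESC -> at (3,0): 0 [-], cum=0
Total visits = 0

Answer: 0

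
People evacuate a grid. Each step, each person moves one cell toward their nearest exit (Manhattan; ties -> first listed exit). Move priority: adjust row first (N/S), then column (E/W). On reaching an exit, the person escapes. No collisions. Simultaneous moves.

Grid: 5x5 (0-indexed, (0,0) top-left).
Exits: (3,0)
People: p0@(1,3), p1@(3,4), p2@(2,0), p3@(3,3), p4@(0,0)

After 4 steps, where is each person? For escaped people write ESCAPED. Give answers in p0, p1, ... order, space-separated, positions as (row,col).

Step 1: p0:(1,3)->(2,3) | p1:(3,4)->(3,3) | p2:(2,0)->(3,0)->EXIT | p3:(3,3)->(3,2) | p4:(0,0)->(1,0)
Step 2: p0:(2,3)->(3,3) | p1:(3,3)->(3,2) | p2:escaped | p3:(3,2)->(3,1) | p4:(1,0)->(2,0)
Step 3: p0:(3,3)->(3,2) | p1:(3,2)->(3,1) | p2:escaped | p3:(3,1)->(3,0)->EXIT | p4:(2,0)->(3,0)->EXIT
Step 4: p0:(3,2)->(3,1) | p1:(3,1)->(3,0)->EXIT | p2:escaped | p3:escaped | p4:escaped

(3,1) ESCAPED ESCAPED ESCAPED ESCAPED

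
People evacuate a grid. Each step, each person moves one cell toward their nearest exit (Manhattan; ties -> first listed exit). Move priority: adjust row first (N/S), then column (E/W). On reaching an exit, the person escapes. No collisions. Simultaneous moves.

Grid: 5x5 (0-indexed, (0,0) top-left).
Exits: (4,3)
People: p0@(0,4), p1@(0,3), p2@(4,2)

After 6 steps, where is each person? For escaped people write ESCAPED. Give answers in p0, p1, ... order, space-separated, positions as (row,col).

Step 1: p0:(0,4)->(1,4) | p1:(0,3)->(1,3) | p2:(4,2)->(4,3)->EXIT
Step 2: p0:(1,4)->(2,4) | p1:(1,3)->(2,3) | p2:escaped
Step 3: p0:(2,4)->(3,4) | p1:(2,3)->(3,3) | p2:escaped
Step 4: p0:(3,4)->(4,4) | p1:(3,3)->(4,3)->EXIT | p2:escaped
Step 5: p0:(4,4)->(4,3)->EXIT | p1:escaped | p2:escaped

ESCAPED ESCAPED ESCAPED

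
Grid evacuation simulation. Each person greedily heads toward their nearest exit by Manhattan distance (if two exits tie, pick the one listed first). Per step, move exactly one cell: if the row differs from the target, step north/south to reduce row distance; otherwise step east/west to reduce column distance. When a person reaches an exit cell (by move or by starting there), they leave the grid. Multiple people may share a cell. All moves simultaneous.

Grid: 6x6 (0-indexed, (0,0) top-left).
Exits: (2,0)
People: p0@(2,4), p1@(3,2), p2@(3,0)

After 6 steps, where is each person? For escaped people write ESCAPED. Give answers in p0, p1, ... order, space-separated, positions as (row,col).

Step 1: p0:(2,4)->(2,3) | p1:(3,2)->(2,2) | p2:(3,0)->(2,0)->EXIT
Step 2: p0:(2,3)->(2,2) | p1:(2,2)->(2,1) | p2:escaped
Step 3: p0:(2,2)->(2,1) | p1:(2,1)->(2,0)->EXIT | p2:escaped
Step 4: p0:(2,1)->(2,0)->EXIT | p1:escaped | p2:escaped

ESCAPED ESCAPED ESCAPED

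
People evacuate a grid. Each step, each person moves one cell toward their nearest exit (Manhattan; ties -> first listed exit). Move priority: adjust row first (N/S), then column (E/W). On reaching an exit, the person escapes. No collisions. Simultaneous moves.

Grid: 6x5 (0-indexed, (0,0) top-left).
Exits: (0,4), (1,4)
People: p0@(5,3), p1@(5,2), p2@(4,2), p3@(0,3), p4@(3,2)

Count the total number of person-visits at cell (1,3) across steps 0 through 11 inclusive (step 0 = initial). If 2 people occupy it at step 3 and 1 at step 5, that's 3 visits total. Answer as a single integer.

Answer: 4

Derivation:
Step 0: p0@(5,3) p1@(5,2) p2@(4,2) p3@(0,3) p4@(3,2) -> at (1,3): 0 [-], cum=0
Step 1: p0@(4,3) p1@(4,2) p2@(3,2) p3@ESC p4@(2,2) -> at (1,3): 0 [-], cum=0
Step 2: p0@(3,3) p1@(3,2) p2@(2,2) p3@ESC p4@(1,2) -> at (1,3): 0 [-], cum=0
Step 3: p0@(2,3) p1@(2,2) p2@(1,2) p3@ESC p4@(1,3) -> at (1,3): 1 [p4], cum=1
Step 4: p0@(1,3) p1@(1,2) p2@(1,3) p3@ESC p4@ESC -> at (1,3): 2 [p0,p2], cum=3
Step 5: p0@ESC p1@(1,3) p2@ESC p3@ESC p4@ESC -> at (1,3): 1 [p1], cum=4
Step 6: p0@ESC p1@ESC p2@ESC p3@ESC p4@ESC -> at (1,3): 0 [-], cum=4
Total visits = 4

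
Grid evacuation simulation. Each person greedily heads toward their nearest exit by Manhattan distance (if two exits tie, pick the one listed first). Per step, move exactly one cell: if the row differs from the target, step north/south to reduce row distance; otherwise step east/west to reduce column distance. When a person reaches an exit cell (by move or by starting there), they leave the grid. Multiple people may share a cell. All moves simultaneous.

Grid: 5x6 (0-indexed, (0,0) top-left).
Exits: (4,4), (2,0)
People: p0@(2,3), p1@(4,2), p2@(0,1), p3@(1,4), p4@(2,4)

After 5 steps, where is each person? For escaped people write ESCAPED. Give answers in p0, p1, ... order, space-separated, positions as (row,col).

Step 1: p0:(2,3)->(3,3) | p1:(4,2)->(4,3) | p2:(0,1)->(1,1) | p3:(1,4)->(2,4) | p4:(2,4)->(3,4)
Step 2: p0:(3,3)->(4,3) | p1:(4,3)->(4,4)->EXIT | p2:(1,1)->(2,1) | p3:(2,4)->(3,4) | p4:(3,4)->(4,4)->EXIT
Step 3: p0:(4,3)->(4,4)->EXIT | p1:escaped | p2:(2,1)->(2,0)->EXIT | p3:(3,4)->(4,4)->EXIT | p4:escaped

ESCAPED ESCAPED ESCAPED ESCAPED ESCAPED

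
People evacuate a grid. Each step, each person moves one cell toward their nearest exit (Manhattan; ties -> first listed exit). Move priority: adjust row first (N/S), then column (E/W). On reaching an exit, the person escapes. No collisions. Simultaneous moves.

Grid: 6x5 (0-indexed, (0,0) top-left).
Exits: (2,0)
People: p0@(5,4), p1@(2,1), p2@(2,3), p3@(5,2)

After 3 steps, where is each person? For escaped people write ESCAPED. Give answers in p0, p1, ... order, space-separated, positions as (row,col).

Step 1: p0:(5,4)->(4,4) | p1:(2,1)->(2,0)->EXIT | p2:(2,3)->(2,2) | p3:(5,2)->(4,2)
Step 2: p0:(4,4)->(3,4) | p1:escaped | p2:(2,2)->(2,1) | p3:(4,2)->(3,2)
Step 3: p0:(3,4)->(2,4) | p1:escaped | p2:(2,1)->(2,0)->EXIT | p3:(3,2)->(2,2)

(2,4) ESCAPED ESCAPED (2,2)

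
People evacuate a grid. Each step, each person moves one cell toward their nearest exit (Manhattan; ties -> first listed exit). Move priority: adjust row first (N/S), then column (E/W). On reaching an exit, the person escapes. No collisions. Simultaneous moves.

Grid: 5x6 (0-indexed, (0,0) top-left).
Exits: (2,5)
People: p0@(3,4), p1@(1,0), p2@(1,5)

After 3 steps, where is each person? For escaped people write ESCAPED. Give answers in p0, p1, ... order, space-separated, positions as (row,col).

Step 1: p0:(3,4)->(2,4) | p1:(1,0)->(2,0) | p2:(1,5)->(2,5)->EXIT
Step 2: p0:(2,4)->(2,5)->EXIT | p1:(2,0)->(2,1) | p2:escaped
Step 3: p0:escaped | p1:(2,1)->(2,2) | p2:escaped

ESCAPED (2,2) ESCAPED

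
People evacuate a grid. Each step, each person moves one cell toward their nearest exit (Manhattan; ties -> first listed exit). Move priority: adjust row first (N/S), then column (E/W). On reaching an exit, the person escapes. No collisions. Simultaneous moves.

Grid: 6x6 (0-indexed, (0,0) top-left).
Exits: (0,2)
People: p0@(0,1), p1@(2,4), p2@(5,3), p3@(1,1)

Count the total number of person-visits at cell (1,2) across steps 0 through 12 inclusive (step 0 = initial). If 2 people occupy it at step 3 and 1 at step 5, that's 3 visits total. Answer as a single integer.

Answer: 0

Derivation:
Step 0: p0@(0,1) p1@(2,4) p2@(5,3) p3@(1,1) -> at (1,2): 0 [-], cum=0
Step 1: p0@ESC p1@(1,4) p2@(4,3) p3@(0,1) -> at (1,2): 0 [-], cum=0
Step 2: p0@ESC p1@(0,4) p2@(3,3) p3@ESC -> at (1,2): 0 [-], cum=0
Step 3: p0@ESC p1@(0,3) p2@(2,3) p3@ESC -> at (1,2): 0 [-], cum=0
Step 4: p0@ESC p1@ESC p2@(1,3) p3@ESC -> at (1,2): 0 [-], cum=0
Step 5: p0@ESC p1@ESC p2@(0,3) p3@ESC -> at (1,2): 0 [-], cum=0
Step 6: p0@ESC p1@ESC p2@ESC p3@ESC -> at (1,2): 0 [-], cum=0
Total visits = 0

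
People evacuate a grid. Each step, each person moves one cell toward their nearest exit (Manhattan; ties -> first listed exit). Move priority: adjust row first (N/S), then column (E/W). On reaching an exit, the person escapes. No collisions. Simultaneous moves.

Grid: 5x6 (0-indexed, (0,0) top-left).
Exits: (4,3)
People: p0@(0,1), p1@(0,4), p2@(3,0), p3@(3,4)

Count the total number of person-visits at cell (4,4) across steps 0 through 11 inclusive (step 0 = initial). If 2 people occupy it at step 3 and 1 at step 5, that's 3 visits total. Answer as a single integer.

Answer: 2

Derivation:
Step 0: p0@(0,1) p1@(0,4) p2@(3,0) p3@(3,4) -> at (4,4): 0 [-], cum=0
Step 1: p0@(1,1) p1@(1,4) p2@(4,0) p3@(4,4) -> at (4,4): 1 [p3], cum=1
Step 2: p0@(2,1) p1@(2,4) p2@(4,1) p3@ESC -> at (4,4): 0 [-], cum=1
Step 3: p0@(3,1) p1@(3,4) p2@(4,2) p3@ESC -> at (4,4): 0 [-], cum=1
Step 4: p0@(4,1) p1@(4,4) p2@ESC p3@ESC -> at (4,4): 1 [p1], cum=2
Step 5: p0@(4,2) p1@ESC p2@ESC p3@ESC -> at (4,4): 0 [-], cum=2
Step 6: p0@ESC p1@ESC p2@ESC p3@ESC -> at (4,4): 0 [-], cum=2
Total visits = 2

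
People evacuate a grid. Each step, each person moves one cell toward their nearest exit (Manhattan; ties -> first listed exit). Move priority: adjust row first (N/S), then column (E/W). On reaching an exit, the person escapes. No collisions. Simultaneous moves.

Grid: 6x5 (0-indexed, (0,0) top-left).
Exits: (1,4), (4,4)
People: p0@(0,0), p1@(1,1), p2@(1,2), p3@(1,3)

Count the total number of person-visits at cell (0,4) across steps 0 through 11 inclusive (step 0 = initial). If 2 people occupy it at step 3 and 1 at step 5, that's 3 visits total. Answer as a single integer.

Step 0: p0@(0,0) p1@(1,1) p2@(1,2) p3@(1,3) -> at (0,4): 0 [-], cum=0
Step 1: p0@(1,0) p1@(1,2) p2@(1,3) p3@ESC -> at (0,4): 0 [-], cum=0
Step 2: p0@(1,1) p1@(1,3) p2@ESC p3@ESC -> at (0,4): 0 [-], cum=0
Step 3: p0@(1,2) p1@ESC p2@ESC p3@ESC -> at (0,4): 0 [-], cum=0
Step 4: p0@(1,3) p1@ESC p2@ESC p3@ESC -> at (0,4): 0 [-], cum=0
Step 5: p0@ESC p1@ESC p2@ESC p3@ESC -> at (0,4): 0 [-], cum=0
Total visits = 0

Answer: 0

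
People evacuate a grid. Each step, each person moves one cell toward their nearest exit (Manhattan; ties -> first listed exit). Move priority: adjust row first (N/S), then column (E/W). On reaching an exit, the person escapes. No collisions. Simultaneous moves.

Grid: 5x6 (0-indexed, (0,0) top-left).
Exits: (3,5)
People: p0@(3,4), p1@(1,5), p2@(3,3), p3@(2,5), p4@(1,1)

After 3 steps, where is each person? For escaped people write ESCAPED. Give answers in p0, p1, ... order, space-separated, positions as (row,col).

Step 1: p0:(3,4)->(3,5)->EXIT | p1:(1,5)->(2,5) | p2:(3,3)->(3,4) | p3:(2,5)->(3,5)->EXIT | p4:(1,1)->(2,1)
Step 2: p0:escaped | p1:(2,5)->(3,5)->EXIT | p2:(3,4)->(3,5)->EXIT | p3:escaped | p4:(2,1)->(3,1)
Step 3: p0:escaped | p1:escaped | p2:escaped | p3:escaped | p4:(3,1)->(3,2)

ESCAPED ESCAPED ESCAPED ESCAPED (3,2)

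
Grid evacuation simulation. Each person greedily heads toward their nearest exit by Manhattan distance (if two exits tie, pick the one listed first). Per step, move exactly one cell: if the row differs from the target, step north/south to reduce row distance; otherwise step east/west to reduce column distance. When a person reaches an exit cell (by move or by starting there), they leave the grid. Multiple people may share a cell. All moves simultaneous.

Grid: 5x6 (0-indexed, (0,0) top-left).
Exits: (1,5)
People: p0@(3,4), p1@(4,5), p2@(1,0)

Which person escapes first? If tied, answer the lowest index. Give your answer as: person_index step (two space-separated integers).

Step 1: p0:(3,4)->(2,4) | p1:(4,5)->(3,5) | p2:(1,0)->(1,1)
Step 2: p0:(2,4)->(1,4) | p1:(3,5)->(2,5) | p2:(1,1)->(1,2)
Step 3: p0:(1,4)->(1,5)->EXIT | p1:(2,5)->(1,5)->EXIT | p2:(1,2)->(1,3)
Step 4: p0:escaped | p1:escaped | p2:(1,3)->(1,4)
Step 5: p0:escaped | p1:escaped | p2:(1,4)->(1,5)->EXIT
Exit steps: [3, 3, 5]
First to escape: p0 at step 3

Answer: 0 3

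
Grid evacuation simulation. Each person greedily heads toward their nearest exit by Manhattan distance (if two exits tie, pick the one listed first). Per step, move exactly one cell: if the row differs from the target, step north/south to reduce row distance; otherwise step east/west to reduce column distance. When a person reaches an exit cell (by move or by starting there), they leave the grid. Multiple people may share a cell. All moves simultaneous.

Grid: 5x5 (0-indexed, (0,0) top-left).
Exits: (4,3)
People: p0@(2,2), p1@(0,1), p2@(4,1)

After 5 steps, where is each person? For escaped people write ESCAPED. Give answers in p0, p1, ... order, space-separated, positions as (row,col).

Step 1: p0:(2,2)->(3,2) | p1:(0,1)->(1,1) | p2:(4,1)->(4,2)
Step 2: p0:(3,2)->(4,2) | p1:(1,1)->(2,1) | p2:(4,2)->(4,3)->EXIT
Step 3: p0:(4,2)->(4,3)->EXIT | p1:(2,1)->(3,1) | p2:escaped
Step 4: p0:escaped | p1:(3,1)->(4,1) | p2:escaped
Step 5: p0:escaped | p1:(4,1)->(4,2) | p2:escaped

ESCAPED (4,2) ESCAPED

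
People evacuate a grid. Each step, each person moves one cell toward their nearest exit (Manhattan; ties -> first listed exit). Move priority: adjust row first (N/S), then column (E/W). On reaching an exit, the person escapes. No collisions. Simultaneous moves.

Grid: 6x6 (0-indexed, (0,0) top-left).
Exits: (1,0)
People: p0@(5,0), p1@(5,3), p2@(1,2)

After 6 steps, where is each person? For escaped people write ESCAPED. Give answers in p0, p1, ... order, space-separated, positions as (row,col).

Step 1: p0:(5,0)->(4,0) | p1:(5,3)->(4,3) | p2:(1,2)->(1,1)
Step 2: p0:(4,0)->(3,0) | p1:(4,3)->(3,3) | p2:(1,1)->(1,0)->EXIT
Step 3: p0:(3,0)->(2,0) | p1:(3,3)->(2,3) | p2:escaped
Step 4: p0:(2,0)->(1,0)->EXIT | p1:(2,3)->(1,3) | p2:escaped
Step 5: p0:escaped | p1:(1,3)->(1,2) | p2:escaped
Step 6: p0:escaped | p1:(1,2)->(1,1) | p2:escaped

ESCAPED (1,1) ESCAPED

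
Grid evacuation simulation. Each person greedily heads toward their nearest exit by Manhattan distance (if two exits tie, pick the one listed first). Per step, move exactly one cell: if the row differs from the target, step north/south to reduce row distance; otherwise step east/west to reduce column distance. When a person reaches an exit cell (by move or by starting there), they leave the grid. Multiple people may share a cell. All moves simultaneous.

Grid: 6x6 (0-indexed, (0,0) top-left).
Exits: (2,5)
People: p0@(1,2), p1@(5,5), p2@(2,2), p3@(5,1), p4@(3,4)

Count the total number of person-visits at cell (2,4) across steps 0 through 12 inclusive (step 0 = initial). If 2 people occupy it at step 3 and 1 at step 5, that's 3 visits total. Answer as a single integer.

Answer: 4

Derivation:
Step 0: p0@(1,2) p1@(5,5) p2@(2,2) p3@(5,1) p4@(3,4) -> at (2,4): 0 [-], cum=0
Step 1: p0@(2,2) p1@(4,5) p2@(2,3) p3@(4,1) p4@(2,4) -> at (2,4): 1 [p4], cum=1
Step 2: p0@(2,3) p1@(3,5) p2@(2,4) p3@(3,1) p4@ESC -> at (2,4): 1 [p2], cum=2
Step 3: p0@(2,4) p1@ESC p2@ESC p3@(2,1) p4@ESC -> at (2,4): 1 [p0], cum=3
Step 4: p0@ESC p1@ESC p2@ESC p3@(2,2) p4@ESC -> at (2,4): 0 [-], cum=3
Step 5: p0@ESC p1@ESC p2@ESC p3@(2,3) p4@ESC -> at (2,4): 0 [-], cum=3
Step 6: p0@ESC p1@ESC p2@ESC p3@(2,4) p4@ESC -> at (2,4): 1 [p3], cum=4
Step 7: p0@ESC p1@ESC p2@ESC p3@ESC p4@ESC -> at (2,4): 0 [-], cum=4
Total visits = 4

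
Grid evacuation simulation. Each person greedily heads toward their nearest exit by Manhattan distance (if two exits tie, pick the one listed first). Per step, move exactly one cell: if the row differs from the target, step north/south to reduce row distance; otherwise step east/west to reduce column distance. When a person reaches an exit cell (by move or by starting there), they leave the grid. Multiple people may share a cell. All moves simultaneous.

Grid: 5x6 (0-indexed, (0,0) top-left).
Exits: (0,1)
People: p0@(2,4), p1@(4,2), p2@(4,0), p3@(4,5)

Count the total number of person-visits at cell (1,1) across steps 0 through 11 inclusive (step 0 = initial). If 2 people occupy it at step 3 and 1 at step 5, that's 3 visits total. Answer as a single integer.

Step 0: p0@(2,4) p1@(4,2) p2@(4,0) p3@(4,5) -> at (1,1): 0 [-], cum=0
Step 1: p0@(1,4) p1@(3,2) p2@(3,0) p3@(3,5) -> at (1,1): 0 [-], cum=0
Step 2: p0@(0,4) p1@(2,2) p2@(2,0) p3@(2,5) -> at (1,1): 0 [-], cum=0
Step 3: p0@(0,3) p1@(1,2) p2@(1,0) p3@(1,5) -> at (1,1): 0 [-], cum=0
Step 4: p0@(0,2) p1@(0,2) p2@(0,0) p3@(0,5) -> at (1,1): 0 [-], cum=0
Step 5: p0@ESC p1@ESC p2@ESC p3@(0,4) -> at (1,1): 0 [-], cum=0
Step 6: p0@ESC p1@ESC p2@ESC p3@(0,3) -> at (1,1): 0 [-], cum=0
Step 7: p0@ESC p1@ESC p2@ESC p3@(0,2) -> at (1,1): 0 [-], cum=0
Step 8: p0@ESC p1@ESC p2@ESC p3@ESC -> at (1,1): 0 [-], cum=0
Total visits = 0

Answer: 0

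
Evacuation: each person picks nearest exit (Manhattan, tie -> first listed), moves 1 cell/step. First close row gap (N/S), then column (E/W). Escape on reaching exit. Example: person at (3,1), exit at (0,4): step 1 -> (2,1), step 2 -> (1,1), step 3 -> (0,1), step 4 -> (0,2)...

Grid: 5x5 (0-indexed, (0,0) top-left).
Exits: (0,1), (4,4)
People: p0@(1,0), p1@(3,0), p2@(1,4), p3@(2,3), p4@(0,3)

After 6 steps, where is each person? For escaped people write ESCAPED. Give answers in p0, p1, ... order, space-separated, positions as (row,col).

Step 1: p0:(1,0)->(0,0) | p1:(3,0)->(2,0) | p2:(1,4)->(2,4) | p3:(2,3)->(3,3) | p4:(0,3)->(0,2)
Step 2: p0:(0,0)->(0,1)->EXIT | p1:(2,0)->(1,0) | p2:(2,4)->(3,4) | p3:(3,3)->(4,3) | p4:(0,2)->(0,1)->EXIT
Step 3: p0:escaped | p1:(1,0)->(0,0) | p2:(3,4)->(4,4)->EXIT | p3:(4,3)->(4,4)->EXIT | p4:escaped
Step 4: p0:escaped | p1:(0,0)->(0,1)->EXIT | p2:escaped | p3:escaped | p4:escaped

ESCAPED ESCAPED ESCAPED ESCAPED ESCAPED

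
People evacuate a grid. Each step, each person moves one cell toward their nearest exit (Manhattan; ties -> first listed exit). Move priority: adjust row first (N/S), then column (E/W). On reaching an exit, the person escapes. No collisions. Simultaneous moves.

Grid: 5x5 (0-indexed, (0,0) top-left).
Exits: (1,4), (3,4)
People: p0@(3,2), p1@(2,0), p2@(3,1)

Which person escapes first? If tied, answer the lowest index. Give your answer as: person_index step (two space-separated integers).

Answer: 0 2

Derivation:
Step 1: p0:(3,2)->(3,3) | p1:(2,0)->(1,0) | p2:(3,1)->(3,2)
Step 2: p0:(3,3)->(3,4)->EXIT | p1:(1,0)->(1,1) | p2:(3,2)->(3,3)
Step 3: p0:escaped | p1:(1,1)->(1,2) | p2:(3,3)->(3,4)->EXIT
Step 4: p0:escaped | p1:(1,2)->(1,3) | p2:escaped
Step 5: p0:escaped | p1:(1,3)->(1,4)->EXIT | p2:escaped
Exit steps: [2, 5, 3]
First to escape: p0 at step 2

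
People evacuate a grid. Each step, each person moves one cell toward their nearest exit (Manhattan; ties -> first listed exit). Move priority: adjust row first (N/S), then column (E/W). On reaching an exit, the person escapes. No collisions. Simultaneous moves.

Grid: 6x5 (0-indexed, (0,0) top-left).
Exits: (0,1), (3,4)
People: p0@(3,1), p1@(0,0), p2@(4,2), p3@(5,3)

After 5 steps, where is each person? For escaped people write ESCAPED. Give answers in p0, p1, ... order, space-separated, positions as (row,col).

Step 1: p0:(3,1)->(2,1) | p1:(0,0)->(0,1)->EXIT | p2:(4,2)->(3,2) | p3:(5,3)->(4,3)
Step 2: p0:(2,1)->(1,1) | p1:escaped | p2:(3,2)->(3,3) | p3:(4,3)->(3,3)
Step 3: p0:(1,1)->(0,1)->EXIT | p1:escaped | p2:(3,3)->(3,4)->EXIT | p3:(3,3)->(3,4)->EXIT

ESCAPED ESCAPED ESCAPED ESCAPED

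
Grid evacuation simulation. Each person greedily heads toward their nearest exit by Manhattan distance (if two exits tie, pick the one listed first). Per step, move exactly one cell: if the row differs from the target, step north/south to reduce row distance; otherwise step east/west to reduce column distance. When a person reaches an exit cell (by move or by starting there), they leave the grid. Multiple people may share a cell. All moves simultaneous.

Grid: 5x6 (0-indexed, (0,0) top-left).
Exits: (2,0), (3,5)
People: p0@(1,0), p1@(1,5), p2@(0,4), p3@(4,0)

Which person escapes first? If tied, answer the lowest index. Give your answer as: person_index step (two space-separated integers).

Answer: 0 1

Derivation:
Step 1: p0:(1,0)->(2,0)->EXIT | p1:(1,5)->(2,5) | p2:(0,4)->(1,4) | p3:(4,0)->(3,0)
Step 2: p0:escaped | p1:(2,5)->(3,5)->EXIT | p2:(1,4)->(2,4) | p3:(3,0)->(2,0)->EXIT
Step 3: p0:escaped | p1:escaped | p2:(2,4)->(3,4) | p3:escaped
Step 4: p0:escaped | p1:escaped | p2:(3,4)->(3,5)->EXIT | p3:escaped
Exit steps: [1, 2, 4, 2]
First to escape: p0 at step 1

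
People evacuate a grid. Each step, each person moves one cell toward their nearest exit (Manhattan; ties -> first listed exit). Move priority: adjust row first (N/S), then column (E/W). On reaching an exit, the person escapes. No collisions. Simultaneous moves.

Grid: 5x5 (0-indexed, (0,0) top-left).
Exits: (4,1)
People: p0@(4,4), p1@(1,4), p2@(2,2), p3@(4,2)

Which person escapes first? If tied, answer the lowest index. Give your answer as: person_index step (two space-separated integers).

Answer: 3 1

Derivation:
Step 1: p0:(4,4)->(4,3) | p1:(1,4)->(2,4) | p2:(2,2)->(3,2) | p3:(4,2)->(4,1)->EXIT
Step 2: p0:(4,3)->(4,2) | p1:(2,4)->(3,4) | p2:(3,2)->(4,2) | p3:escaped
Step 3: p0:(4,2)->(4,1)->EXIT | p1:(3,4)->(4,4) | p2:(4,2)->(4,1)->EXIT | p3:escaped
Step 4: p0:escaped | p1:(4,4)->(4,3) | p2:escaped | p3:escaped
Step 5: p0:escaped | p1:(4,3)->(4,2) | p2:escaped | p3:escaped
Step 6: p0:escaped | p1:(4,2)->(4,1)->EXIT | p2:escaped | p3:escaped
Exit steps: [3, 6, 3, 1]
First to escape: p3 at step 1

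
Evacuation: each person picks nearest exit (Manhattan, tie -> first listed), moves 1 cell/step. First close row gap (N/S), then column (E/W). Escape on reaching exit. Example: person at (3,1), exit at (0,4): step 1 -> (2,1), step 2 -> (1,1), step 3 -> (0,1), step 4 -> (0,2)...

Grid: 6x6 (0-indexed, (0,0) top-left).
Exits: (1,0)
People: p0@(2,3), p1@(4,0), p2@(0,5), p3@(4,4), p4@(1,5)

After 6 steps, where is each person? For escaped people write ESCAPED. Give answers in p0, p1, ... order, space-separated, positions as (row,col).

Step 1: p0:(2,3)->(1,3) | p1:(4,0)->(3,0) | p2:(0,5)->(1,5) | p3:(4,4)->(3,4) | p4:(1,5)->(1,4)
Step 2: p0:(1,3)->(1,2) | p1:(3,0)->(2,0) | p2:(1,5)->(1,4) | p3:(3,4)->(2,4) | p4:(1,4)->(1,3)
Step 3: p0:(1,2)->(1,1) | p1:(2,0)->(1,0)->EXIT | p2:(1,4)->(1,3) | p3:(2,4)->(1,4) | p4:(1,3)->(1,2)
Step 4: p0:(1,1)->(1,0)->EXIT | p1:escaped | p2:(1,3)->(1,2) | p3:(1,4)->(1,3) | p4:(1,2)->(1,1)
Step 5: p0:escaped | p1:escaped | p2:(1,2)->(1,1) | p3:(1,3)->(1,2) | p4:(1,1)->(1,0)->EXIT
Step 6: p0:escaped | p1:escaped | p2:(1,1)->(1,0)->EXIT | p3:(1,2)->(1,1) | p4:escaped

ESCAPED ESCAPED ESCAPED (1,1) ESCAPED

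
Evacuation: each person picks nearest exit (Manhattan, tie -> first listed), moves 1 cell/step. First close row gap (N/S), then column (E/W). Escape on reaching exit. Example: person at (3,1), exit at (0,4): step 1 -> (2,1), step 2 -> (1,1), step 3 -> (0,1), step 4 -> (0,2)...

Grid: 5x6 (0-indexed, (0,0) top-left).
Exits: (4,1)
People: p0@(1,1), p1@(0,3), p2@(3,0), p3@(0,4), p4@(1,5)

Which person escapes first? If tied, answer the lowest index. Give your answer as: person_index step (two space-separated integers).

Step 1: p0:(1,1)->(2,1) | p1:(0,3)->(1,3) | p2:(3,0)->(4,0) | p3:(0,4)->(1,4) | p4:(1,5)->(2,5)
Step 2: p0:(2,1)->(3,1) | p1:(1,3)->(2,3) | p2:(4,0)->(4,1)->EXIT | p3:(1,4)->(2,4) | p4:(2,5)->(3,5)
Step 3: p0:(3,1)->(4,1)->EXIT | p1:(2,3)->(3,3) | p2:escaped | p3:(2,4)->(3,4) | p4:(3,5)->(4,5)
Step 4: p0:escaped | p1:(3,3)->(4,3) | p2:escaped | p3:(3,4)->(4,4) | p4:(4,5)->(4,4)
Step 5: p0:escaped | p1:(4,3)->(4,2) | p2:escaped | p3:(4,4)->(4,3) | p4:(4,4)->(4,3)
Step 6: p0:escaped | p1:(4,2)->(4,1)->EXIT | p2:escaped | p3:(4,3)->(4,2) | p4:(4,3)->(4,2)
Step 7: p0:escaped | p1:escaped | p2:escaped | p3:(4,2)->(4,1)->EXIT | p4:(4,2)->(4,1)->EXIT
Exit steps: [3, 6, 2, 7, 7]
First to escape: p2 at step 2

Answer: 2 2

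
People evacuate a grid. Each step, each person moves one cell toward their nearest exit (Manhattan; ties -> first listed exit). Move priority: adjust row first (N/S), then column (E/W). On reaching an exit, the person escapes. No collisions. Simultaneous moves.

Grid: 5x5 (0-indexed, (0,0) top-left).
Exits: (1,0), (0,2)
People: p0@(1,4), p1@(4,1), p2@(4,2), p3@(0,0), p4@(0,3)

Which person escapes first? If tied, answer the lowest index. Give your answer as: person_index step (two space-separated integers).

Step 1: p0:(1,4)->(0,4) | p1:(4,1)->(3,1) | p2:(4,2)->(3,2) | p3:(0,0)->(1,0)->EXIT | p4:(0,3)->(0,2)->EXIT
Step 2: p0:(0,4)->(0,3) | p1:(3,1)->(2,1) | p2:(3,2)->(2,2) | p3:escaped | p4:escaped
Step 3: p0:(0,3)->(0,2)->EXIT | p1:(2,1)->(1,1) | p2:(2,2)->(1,2) | p3:escaped | p4:escaped
Step 4: p0:escaped | p1:(1,1)->(1,0)->EXIT | p2:(1,2)->(0,2)->EXIT | p3:escaped | p4:escaped
Exit steps: [3, 4, 4, 1, 1]
First to escape: p3 at step 1

Answer: 3 1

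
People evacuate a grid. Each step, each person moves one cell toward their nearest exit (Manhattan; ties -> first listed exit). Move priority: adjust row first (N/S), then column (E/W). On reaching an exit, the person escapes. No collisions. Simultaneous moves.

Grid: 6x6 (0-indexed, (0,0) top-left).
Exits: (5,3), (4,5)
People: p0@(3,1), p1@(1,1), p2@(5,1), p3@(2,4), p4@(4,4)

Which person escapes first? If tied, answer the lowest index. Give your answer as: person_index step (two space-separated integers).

Answer: 4 1

Derivation:
Step 1: p0:(3,1)->(4,1) | p1:(1,1)->(2,1) | p2:(5,1)->(5,2) | p3:(2,4)->(3,4) | p4:(4,4)->(4,5)->EXIT
Step 2: p0:(4,1)->(5,1) | p1:(2,1)->(3,1) | p2:(5,2)->(5,3)->EXIT | p3:(3,4)->(4,4) | p4:escaped
Step 3: p0:(5,1)->(5,2) | p1:(3,1)->(4,1) | p2:escaped | p3:(4,4)->(4,5)->EXIT | p4:escaped
Step 4: p0:(5,2)->(5,3)->EXIT | p1:(4,1)->(5,1) | p2:escaped | p3:escaped | p4:escaped
Step 5: p0:escaped | p1:(5,1)->(5,2) | p2:escaped | p3:escaped | p4:escaped
Step 6: p0:escaped | p1:(5,2)->(5,3)->EXIT | p2:escaped | p3:escaped | p4:escaped
Exit steps: [4, 6, 2, 3, 1]
First to escape: p4 at step 1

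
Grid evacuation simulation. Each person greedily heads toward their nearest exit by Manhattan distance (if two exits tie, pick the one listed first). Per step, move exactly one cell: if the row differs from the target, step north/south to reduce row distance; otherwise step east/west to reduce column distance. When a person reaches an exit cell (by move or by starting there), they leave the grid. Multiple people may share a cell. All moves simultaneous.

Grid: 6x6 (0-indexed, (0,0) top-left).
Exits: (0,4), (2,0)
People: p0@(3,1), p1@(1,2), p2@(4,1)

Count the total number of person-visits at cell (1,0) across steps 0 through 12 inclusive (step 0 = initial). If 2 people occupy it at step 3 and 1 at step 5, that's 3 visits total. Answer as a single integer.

Step 0: p0@(3,1) p1@(1,2) p2@(4,1) -> at (1,0): 0 [-], cum=0
Step 1: p0@(2,1) p1@(0,2) p2@(3,1) -> at (1,0): 0 [-], cum=0
Step 2: p0@ESC p1@(0,3) p2@(2,1) -> at (1,0): 0 [-], cum=0
Step 3: p0@ESC p1@ESC p2@ESC -> at (1,0): 0 [-], cum=0
Total visits = 0

Answer: 0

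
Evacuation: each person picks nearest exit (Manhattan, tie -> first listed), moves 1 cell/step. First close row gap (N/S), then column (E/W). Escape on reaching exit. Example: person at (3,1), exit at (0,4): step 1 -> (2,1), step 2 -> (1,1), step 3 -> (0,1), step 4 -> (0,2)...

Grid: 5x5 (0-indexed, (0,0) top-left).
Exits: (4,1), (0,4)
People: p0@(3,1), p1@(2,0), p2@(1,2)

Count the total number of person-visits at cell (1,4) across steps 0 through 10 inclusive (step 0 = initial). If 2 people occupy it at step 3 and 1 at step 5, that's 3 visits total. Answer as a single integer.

Step 0: p0@(3,1) p1@(2,0) p2@(1,2) -> at (1,4): 0 [-], cum=0
Step 1: p0@ESC p1@(3,0) p2@(0,2) -> at (1,4): 0 [-], cum=0
Step 2: p0@ESC p1@(4,0) p2@(0,3) -> at (1,4): 0 [-], cum=0
Step 3: p0@ESC p1@ESC p2@ESC -> at (1,4): 0 [-], cum=0
Total visits = 0

Answer: 0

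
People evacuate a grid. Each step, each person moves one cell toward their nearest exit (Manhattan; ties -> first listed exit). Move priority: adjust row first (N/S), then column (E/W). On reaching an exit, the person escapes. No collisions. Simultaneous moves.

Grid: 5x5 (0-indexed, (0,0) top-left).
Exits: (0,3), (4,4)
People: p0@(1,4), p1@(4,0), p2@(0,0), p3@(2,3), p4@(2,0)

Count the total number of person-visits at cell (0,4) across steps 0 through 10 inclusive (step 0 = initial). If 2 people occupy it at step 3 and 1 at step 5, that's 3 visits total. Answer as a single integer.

Answer: 1

Derivation:
Step 0: p0@(1,4) p1@(4,0) p2@(0,0) p3@(2,3) p4@(2,0) -> at (0,4): 0 [-], cum=0
Step 1: p0@(0,4) p1@(4,1) p2@(0,1) p3@(1,3) p4@(1,0) -> at (0,4): 1 [p0], cum=1
Step 2: p0@ESC p1@(4,2) p2@(0,2) p3@ESC p4@(0,0) -> at (0,4): 0 [-], cum=1
Step 3: p0@ESC p1@(4,3) p2@ESC p3@ESC p4@(0,1) -> at (0,4): 0 [-], cum=1
Step 4: p0@ESC p1@ESC p2@ESC p3@ESC p4@(0,2) -> at (0,4): 0 [-], cum=1
Step 5: p0@ESC p1@ESC p2@ESC p3@ESC p4@ESC -> at (0,4): 0 [-], cum=1
Total visits = 1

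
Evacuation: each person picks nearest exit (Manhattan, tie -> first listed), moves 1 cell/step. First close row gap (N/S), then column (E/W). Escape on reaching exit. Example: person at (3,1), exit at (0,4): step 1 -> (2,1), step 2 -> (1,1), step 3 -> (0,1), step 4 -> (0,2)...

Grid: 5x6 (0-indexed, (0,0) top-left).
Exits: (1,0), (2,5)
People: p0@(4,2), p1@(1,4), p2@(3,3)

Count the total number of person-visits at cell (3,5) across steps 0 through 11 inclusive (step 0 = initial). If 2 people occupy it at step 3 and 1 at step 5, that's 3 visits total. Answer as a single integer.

Step 0: p0@(4,2) p1@(1,4) p2@(3,3) -> at (3,5): 0 [-], cum=0
Step 1: p0@(3,2) p1@(2,4) p2@(2,3) -> at (3,5): 0 [-], cum=0
Step 2: p0@(2,2) p1@ESC p2@(2,4) -> at (3,5): 0 [-], cum=0
Step 3: p0@(1,2) p1@ESC p2@ESC -> at (3,5): 0 [-], cum=0
Step 4: p0@(1,1) p1@ESC p2@ESC -> at (3,5): 0 [-], cum=0
Step 5: p0@ESC p1@ESC p2@ESC -> at (3,5): 0 [-], cum=0
Total visits = 0

Answer: 0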